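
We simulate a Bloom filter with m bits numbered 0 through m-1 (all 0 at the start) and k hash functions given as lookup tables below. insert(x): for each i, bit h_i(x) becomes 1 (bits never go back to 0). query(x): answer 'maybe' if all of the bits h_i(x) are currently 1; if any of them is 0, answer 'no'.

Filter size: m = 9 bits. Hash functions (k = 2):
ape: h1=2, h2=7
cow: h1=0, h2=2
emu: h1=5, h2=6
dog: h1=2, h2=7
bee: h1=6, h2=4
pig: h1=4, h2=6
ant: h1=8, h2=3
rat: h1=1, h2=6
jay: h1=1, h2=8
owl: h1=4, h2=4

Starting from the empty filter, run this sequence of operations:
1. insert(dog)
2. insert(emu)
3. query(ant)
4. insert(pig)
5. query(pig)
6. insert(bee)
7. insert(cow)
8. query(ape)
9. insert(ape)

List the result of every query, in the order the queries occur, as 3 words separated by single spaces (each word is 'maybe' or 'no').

Start: bits=000000000
Op 1: insert dog -> sets bits 2 7 -> bits=001000010
Op 2: insert emu -> sets bits 5 6 -> bits=001001110
Op 3: query ant -> checks bit3=0, bit8=0 (has a 0) -> no
Op 4: insert pig -> sets bits 4 6 -> bits=001011110
Op 5: query pig -> checks bit4=1, bit6=1 (all 1) -> maybe
Op 6: insert bee -> sets bits 4 6 -> bits=001011110
Op 7: insert cow -> sets bits 0 2 -> bits=101011110
Op 8: query ape -> checks bit2=1, bit7=1 (all 1) -> maybe
Op 9: insert ape -> sets bits 2 7 -> bits=101011110
Query results in order: no maybe maybe

Answer: no maybe maybe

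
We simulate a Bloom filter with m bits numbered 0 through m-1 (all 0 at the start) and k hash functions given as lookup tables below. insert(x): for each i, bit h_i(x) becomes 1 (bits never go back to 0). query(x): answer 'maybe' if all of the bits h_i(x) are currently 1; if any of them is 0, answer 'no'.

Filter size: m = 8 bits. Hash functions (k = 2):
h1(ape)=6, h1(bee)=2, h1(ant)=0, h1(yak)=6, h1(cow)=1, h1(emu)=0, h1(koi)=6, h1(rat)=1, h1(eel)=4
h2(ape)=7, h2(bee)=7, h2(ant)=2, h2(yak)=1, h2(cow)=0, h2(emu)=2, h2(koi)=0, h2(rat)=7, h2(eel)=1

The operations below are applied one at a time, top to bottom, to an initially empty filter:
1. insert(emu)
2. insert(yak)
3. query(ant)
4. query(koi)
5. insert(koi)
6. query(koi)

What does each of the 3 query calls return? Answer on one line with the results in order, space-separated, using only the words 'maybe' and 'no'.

Answer: maybe maybe maybe

Derivation:
Start: bits=00000000
Op 1: insert emu -> sets bits 0 2 -> bits=10100000
Op 2: insert yak -> sets bits 1 6 -> bits=11100010
Op 3: query ant -> checks bit0=1, bit2=1 (all 1) -> maybe
Op 4: query koi -> checks bit0=1, bit6=1 (all 1) -> maybe
Op 5: insert koi -> sets bits 0 6 -> bits=11100010
Op 6: query koi -> checks bit0=1, bit6=1 (all 1) -> maybe
Query results in order: maybe maybe maybe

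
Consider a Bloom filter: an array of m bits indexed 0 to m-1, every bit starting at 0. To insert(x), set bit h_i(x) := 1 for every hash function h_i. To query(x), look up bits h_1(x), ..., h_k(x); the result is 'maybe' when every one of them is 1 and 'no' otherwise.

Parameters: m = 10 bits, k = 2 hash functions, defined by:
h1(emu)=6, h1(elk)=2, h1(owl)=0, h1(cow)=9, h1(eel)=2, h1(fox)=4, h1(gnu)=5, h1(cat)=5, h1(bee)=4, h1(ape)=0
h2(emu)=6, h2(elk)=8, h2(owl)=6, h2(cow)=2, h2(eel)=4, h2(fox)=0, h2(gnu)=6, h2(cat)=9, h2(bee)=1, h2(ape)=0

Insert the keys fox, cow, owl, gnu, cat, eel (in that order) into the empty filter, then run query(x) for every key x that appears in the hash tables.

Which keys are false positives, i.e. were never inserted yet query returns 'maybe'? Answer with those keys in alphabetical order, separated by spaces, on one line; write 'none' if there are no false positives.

Start: bits=0000000000
After insert 'fox': sets bits 0 4 -> bits=1000100000
After insert 'cow': sets bits 2 9 -> bits=1010100001
After insert 'owl': sets bits 0 6 -> bits=1010101001
After insert 'gnu': sets bits 5 6 -> bits=1010111001
After insert 'cat': sets bits 5 9 -> bits=1010111001
After insert 'eel': sets bits 2 4 -> bits=1010111001
Not inserted: ape bee elk emu — query each against bits=1010111001:
query ape: checks bit0=1 (all 1) -> maybe => FALSE POSITIVE
query bee: checks bit1=0, bit4=1 (has a 0) -> no => not a false positive
query elk: checks bit2=1, bit8=0 (has a 0) -> no => not a false positive
query emu: checks bit6=1 (all 1) -> maybe => FALSE POSITIVE
False positives (alphabetical): ape emu

Answer: ape emu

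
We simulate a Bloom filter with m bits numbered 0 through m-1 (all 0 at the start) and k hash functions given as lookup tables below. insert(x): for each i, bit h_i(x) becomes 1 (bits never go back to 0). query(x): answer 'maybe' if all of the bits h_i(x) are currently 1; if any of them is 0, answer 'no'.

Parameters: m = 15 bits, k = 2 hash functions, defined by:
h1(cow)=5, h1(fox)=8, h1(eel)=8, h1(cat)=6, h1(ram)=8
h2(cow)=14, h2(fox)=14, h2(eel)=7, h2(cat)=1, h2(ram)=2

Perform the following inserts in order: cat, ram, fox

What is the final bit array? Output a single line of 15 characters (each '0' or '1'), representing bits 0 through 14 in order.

Start: bits=000000000000000
After insert 'cat': sets bits 1 6 -> bits=010000100000000
After insert 'ram': sets bits 2 8 -> bits=011000101000000
After insert 'fox': sets bits 8 14 -> bits=011000101000001

Answer: 011000101000001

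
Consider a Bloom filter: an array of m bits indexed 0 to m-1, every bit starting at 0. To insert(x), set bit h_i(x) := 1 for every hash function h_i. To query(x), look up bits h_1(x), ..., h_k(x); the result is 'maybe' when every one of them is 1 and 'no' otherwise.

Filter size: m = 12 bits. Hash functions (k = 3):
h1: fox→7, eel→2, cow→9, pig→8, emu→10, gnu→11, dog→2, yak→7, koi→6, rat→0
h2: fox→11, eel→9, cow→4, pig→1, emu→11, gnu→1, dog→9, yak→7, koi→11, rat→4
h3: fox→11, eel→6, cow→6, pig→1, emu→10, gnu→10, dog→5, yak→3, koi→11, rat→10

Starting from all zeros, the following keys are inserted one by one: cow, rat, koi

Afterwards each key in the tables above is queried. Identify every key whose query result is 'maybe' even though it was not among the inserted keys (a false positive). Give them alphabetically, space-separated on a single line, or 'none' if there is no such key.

Answer: emu

Derivation:
Start: bits=000000000000
After insert 'cow': sets bits 4 6 9 -> bits=000010100100
After insert 'rat': sets bits 0 4 10 -> bits=100010100110
After insert 'koi': sets bits 6 11 -> bits=100010100111
Not inserted: dog eel emu fox gnu pig yak — query each against bits=100010100111:
query dog: checks bit2=0, bit5=0, bit9=1 (has a 0) -> no => not a false positive
query eel: checks bit2=0, bit6=1, bit9=1 (has a 0) -> no => not a false positive
query emu: checks bit10=1, bit11=1 (all 1) -> maybe => FALSE POSITIVE
query fox: checks bit7=0, bit11=1 (has a 0) -> no => not a false positive
query gnu: checks bit1=0, bit10=1, bit11=1 (has a 0) -> no => not a false positive
query pig: checks bit1=0, bit8=0 (has a 0) -> no => not a false positive
query yak: checks bit3=0, bit7=0 (has a 0) -> no => not a false positive
False positives (alphabetical): emu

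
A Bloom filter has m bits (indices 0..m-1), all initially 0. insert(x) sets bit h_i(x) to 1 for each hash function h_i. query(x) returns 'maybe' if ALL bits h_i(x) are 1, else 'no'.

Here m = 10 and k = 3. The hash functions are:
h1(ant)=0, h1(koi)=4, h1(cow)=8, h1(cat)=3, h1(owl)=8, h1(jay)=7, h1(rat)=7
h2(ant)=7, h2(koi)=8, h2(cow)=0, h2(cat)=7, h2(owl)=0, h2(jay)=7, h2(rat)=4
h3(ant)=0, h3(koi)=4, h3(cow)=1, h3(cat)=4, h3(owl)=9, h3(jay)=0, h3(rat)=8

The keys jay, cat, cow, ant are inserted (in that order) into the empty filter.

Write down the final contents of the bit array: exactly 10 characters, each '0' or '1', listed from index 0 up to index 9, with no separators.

Answer: 1101100110

Derivation:
Start: bits=0000000000
After insert 'jay': sets bits 0 7 -> bits=1000000100
After insert 'cat': sets bits 3 4 7 -> bits=1001100100
After insert 'cow': sets bits 0 1 8 -> bits=1101100110
After insert 'ant': sets bits 0 7 -> bits=1101100110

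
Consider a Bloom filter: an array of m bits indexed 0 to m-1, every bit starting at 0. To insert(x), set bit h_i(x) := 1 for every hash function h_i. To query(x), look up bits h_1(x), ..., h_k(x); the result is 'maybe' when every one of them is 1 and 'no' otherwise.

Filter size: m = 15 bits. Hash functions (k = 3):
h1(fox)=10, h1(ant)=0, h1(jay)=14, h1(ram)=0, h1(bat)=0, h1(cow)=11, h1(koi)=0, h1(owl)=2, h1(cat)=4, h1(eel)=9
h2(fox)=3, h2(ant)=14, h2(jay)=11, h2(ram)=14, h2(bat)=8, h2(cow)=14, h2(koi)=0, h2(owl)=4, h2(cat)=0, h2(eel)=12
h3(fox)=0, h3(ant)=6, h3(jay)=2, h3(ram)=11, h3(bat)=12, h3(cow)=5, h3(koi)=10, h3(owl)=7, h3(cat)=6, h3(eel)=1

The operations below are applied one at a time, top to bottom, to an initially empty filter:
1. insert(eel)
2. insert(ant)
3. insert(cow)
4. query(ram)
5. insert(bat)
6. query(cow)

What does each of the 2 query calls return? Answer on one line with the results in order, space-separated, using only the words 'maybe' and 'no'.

Start: bits=000000000000000
Op 1: insert eel -> sets bits 1 9 12 -> bits=010000000100100
Op 2: insert ant -> sets bits 0 6 14 -> bits=110000100100101
Op 3: insert cow -> sets bits 5 11 14 -> bits=110001100101101
Op 4: query ram -> checks bit0=1, bit11=1, bit14=1 (all 1) -> maybe
Op 5: insert bat -> sets bits 0 8 12 -> bits=110001101101101
Op 6: query cow -> checks bit5=1, bit11=1, bit14=1 (all 1) -> maybe
Query results in order: maybe maybe

Answer: maybe maybe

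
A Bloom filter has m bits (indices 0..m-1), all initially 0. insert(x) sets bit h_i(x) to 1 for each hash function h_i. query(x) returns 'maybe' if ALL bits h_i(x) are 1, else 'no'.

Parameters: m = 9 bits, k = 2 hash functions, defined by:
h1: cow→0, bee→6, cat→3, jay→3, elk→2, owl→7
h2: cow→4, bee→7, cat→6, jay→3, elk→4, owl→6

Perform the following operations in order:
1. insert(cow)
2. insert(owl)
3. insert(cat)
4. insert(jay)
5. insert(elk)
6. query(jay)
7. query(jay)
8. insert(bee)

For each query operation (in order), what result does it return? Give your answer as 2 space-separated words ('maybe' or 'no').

Start: bits=000000000
Op 1: insert cow -> sets bits 0 4 -> bits=100010000
Op 2: insert owl -> sets bits 6 7 -> bits=100010110
Op 3: insert cat -> sets bits 3 6 -> bits=100110110
Op 4: insert jay -> sets bits 3 -> bits=100110110
Op 5: insert elk -> sets bits 2 4 -> bits=101110110
Op 6: query jay -> checks bit3=1 (all 1) -> maybe
Op 7: query jay -> checks bit3=1 (all 1) -> maybe
Op 8: insert bee -> sets bits 6 7 -> bits=101110110
Query results in order: maybe maybe

Answer: maybe maybe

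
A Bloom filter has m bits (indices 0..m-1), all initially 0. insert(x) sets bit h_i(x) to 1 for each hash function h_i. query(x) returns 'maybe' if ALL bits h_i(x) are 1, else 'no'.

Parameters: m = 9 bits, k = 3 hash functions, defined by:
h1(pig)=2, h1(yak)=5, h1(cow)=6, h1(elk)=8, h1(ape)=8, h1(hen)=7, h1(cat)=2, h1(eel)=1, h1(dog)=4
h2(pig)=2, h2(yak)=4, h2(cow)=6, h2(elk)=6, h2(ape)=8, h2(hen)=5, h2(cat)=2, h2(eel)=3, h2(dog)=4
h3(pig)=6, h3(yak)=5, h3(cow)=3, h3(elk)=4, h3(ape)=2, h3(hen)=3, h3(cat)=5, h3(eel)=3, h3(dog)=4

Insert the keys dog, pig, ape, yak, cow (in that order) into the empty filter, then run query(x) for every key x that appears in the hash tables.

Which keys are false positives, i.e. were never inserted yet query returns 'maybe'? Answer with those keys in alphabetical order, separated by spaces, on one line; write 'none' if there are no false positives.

Answer: cat elk

Derivation:
Start: bits=000000000
After insert 'dog': sets bits 4 -> bits=000010000
After insert 'pig': sets bits 2 6 -> bits=001010100
After insert 'ape': sets bits 2 8 -> bits=001010101
After insert 'yak': sets bits 4 5 -> bits=001011101
After insert 'cow': sets bits 3 6 -> bits=001111101
Not inserted: cat eel elk hen — query each against bits=001111101:
query cat: checks bit2=1, bit5=1 (all 1) -> maybe => FALSE POSITIVE
query eel: checks bit1=0, bit3=1 (has a 0) -> no => not a false positive
query elk: checks bit4=1, bit6=1, bit8=1 (all 1) -> maybe => FALSE POSITIVE
query hen: checks bit3=1, bit5=1, bit7=0 (has a 0) -> no => not a false positive
False positives (alphabetical): cat elk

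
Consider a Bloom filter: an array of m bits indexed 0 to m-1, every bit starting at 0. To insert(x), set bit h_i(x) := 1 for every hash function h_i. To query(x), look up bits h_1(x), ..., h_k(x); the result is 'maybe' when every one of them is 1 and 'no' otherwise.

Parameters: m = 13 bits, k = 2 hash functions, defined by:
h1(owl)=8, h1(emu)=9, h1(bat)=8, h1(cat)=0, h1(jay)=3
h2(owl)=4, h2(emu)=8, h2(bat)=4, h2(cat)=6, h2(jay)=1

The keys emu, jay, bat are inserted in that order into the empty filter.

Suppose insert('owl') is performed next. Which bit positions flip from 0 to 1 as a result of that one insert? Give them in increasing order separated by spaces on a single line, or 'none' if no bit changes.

Answer: none

Derivation:
Start: bits=0000000000000
After insert 'emu': sets bits 8 9 -> bits=0000000011000
After insert 'jay': sets bits 1 3 -> bits=0101000011000
After insert 'bat': sets bits 4 8 -> bits=0101100011000
insert 'owl' would touch bits 4 8; currently bit4=1, bit8=1
Bits that are 0 among those (would change 0->1): none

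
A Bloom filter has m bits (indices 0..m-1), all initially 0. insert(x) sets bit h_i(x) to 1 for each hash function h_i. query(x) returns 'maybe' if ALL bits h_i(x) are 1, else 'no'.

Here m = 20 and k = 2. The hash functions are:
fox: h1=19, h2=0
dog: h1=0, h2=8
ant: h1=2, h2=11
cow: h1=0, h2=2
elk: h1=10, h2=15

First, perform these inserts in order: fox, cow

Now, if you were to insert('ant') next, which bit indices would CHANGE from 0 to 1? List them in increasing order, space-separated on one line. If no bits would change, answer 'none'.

Answer: 11

Derivation:
Start: bits=00000000000000000000
After insert 'fox': sets bits 0 19 -> bits=10000000000000000001
After insert 'cow': sets bits 0 2 -> bits=10100000000000000001
insert 'ant' would touch bits 2 11; currently bit2=1, bit11=0
Bits that are 0 among those (would change 0->1): 11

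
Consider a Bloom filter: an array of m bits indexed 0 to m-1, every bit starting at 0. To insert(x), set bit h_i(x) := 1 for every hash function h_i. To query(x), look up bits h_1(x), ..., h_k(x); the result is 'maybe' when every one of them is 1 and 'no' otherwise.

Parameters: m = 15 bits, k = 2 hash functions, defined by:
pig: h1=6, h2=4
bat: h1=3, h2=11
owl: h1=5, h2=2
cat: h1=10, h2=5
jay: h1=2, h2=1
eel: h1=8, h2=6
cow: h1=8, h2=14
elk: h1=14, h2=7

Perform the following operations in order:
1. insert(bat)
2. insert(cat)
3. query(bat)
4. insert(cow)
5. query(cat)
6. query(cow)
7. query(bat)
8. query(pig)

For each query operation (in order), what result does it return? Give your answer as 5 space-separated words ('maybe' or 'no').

Answer: maybe maybe maybe maybe no

Derivation:
Start: bits=000000000000000
Op 1: insert bat -> sets bits 3 11 -> bits=000100000001000
Op 2: insert cat -> sets bits 5 10 -> bits=000101000011000
Op 3: query bat -> checks bit3=1, bit11=1 (all 1) -> maybe
Op 4: insert cow -> sets bits 8 14 -> bits=000101001011001
Op 5: query cat -> checks bit5=1, bit10=1 (all 1) -> maybe
Op 6: query cow -> checks bit8=1, bit14=1 (all 1) -> maybe
Op 7: query bat -> checks bit3=1, bit11=1 (all 1) -> maybe
Op 8: query pig -> checks bit4=0, bit6=0 (has a 0) -> no
Query results in order: maybe maybe maybe maybe no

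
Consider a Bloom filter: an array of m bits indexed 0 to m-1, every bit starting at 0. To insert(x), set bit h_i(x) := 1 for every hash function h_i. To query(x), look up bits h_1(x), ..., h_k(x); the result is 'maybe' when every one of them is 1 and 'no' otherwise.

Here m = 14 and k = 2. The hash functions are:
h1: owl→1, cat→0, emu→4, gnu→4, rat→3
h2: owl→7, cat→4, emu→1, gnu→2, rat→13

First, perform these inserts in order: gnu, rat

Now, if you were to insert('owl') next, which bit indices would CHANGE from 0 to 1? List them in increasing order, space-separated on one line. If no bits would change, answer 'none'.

Answer: 1 7

Derivation:
Start: bits=00000000000000
After insert 'gnu': sets bits 2 4 -> bits=00101000000000
After insert 'rat': sets bits 3 13 -> bits=00111000000001
insert 'owl' would touch bits 1 7; currently bit1=0, bit7=0
Bits that are 0 among those (would change 0->1): 1 7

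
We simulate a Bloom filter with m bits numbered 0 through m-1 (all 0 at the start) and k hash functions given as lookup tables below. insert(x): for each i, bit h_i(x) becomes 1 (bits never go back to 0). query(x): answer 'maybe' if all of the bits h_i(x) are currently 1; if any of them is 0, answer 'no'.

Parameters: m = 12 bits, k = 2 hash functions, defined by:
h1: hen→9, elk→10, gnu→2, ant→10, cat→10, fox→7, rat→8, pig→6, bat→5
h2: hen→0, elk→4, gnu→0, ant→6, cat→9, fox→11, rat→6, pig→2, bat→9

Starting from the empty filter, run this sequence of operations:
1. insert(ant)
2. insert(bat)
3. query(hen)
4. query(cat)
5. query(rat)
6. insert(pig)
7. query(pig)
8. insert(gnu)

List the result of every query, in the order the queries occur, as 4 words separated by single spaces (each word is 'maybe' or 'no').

Start: bits=000000000000
Op 1: insert ant -> sets bits 6 10 -> bits=000000100010
Op 2: insert bat -> sets bits 5 9 -> bits=000001100110
Op 3: query hen -> checks bit0=0, bit9=1 (has a 0) -> no
Op 4: query cat -> checks bit9=1, bit10=1 (all 1) -> maybe
Op 5: query rat -> checks bit6=1, bit8=0 (has a 0) -> no
Op 6: insert pig -> sets bits 2 6 -> bits=001001100110
Op 7: query pig -> checks bit2=1, bit6=1 (all 1) -> maybe
Op 8: insert gnu -> sets bits 0 2 -> bits=101001100110
Query results in order: no maybe no maybe

Answer: no maybe no maybe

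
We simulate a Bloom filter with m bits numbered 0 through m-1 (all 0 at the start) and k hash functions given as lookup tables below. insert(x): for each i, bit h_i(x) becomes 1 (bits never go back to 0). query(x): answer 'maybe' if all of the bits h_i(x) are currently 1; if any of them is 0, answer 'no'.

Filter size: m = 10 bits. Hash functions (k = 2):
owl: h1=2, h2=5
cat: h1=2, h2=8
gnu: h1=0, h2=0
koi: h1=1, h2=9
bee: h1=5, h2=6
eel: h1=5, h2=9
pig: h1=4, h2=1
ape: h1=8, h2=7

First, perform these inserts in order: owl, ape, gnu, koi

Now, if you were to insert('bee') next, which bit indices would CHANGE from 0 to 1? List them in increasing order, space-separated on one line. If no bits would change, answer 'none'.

Answer: 6

Derivation:
Start: bits=0000000000
After insert 'owl': sets bits 2 5 -> bits=0010010000
After insert 'ape': sets bits 7 8 -> bits=0010010110
After insert 'gnu': sets bits 0 -> bits=1010010110
After insert 'koi': sets bits 1 9 -> bits=1110010111
insert 'bee' would touch bits 5 6; currently bit5=1, bit6=0
Bits that are 0 among those (would change 0->1): 6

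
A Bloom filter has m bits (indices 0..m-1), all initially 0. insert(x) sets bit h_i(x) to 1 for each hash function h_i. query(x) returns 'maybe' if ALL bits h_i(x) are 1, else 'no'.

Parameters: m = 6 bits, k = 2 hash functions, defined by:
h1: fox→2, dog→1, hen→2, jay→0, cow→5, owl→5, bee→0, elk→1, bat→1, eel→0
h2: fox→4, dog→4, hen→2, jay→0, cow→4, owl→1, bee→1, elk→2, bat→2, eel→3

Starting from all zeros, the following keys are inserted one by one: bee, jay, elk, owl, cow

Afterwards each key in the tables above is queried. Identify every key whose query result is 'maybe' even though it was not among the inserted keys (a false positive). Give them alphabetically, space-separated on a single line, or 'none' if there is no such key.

Start: bits=000000
After insert 'bee': sets bits 0 1 -> bits=110000
After insert 'jay': sets bits 0 -> bits=110000
After insert 'elk': sets bits 1 2 -> bits=111000
After insert 'owl': sets bits 1 5 -> bits=111001
After insert 'cow': sets bits 4 5 -> bits=111011
Not inserted: bat dog eel fox hen — query each against bits=111011:
query bat: checks bit1=1, bit2=1 (all 1) -> maybe => FALSE POSITIVE
query dog: checks bit1=1, bit4=1 (all 1) -> maybe => FALSE POSITIVE
query eel: checks bit0=1, bit3=0 (has a 0) -> no => not a false positive
query fox: checks bit2=1, bit4=1 (all 1) -> maybe => FALSE POSITIVE
query hen: checks bit2=1 (all 1) -> maybe => FALSE POSITIVE
False positives (alphabetical): bat dog fox hen

Answer: bat dog fox hen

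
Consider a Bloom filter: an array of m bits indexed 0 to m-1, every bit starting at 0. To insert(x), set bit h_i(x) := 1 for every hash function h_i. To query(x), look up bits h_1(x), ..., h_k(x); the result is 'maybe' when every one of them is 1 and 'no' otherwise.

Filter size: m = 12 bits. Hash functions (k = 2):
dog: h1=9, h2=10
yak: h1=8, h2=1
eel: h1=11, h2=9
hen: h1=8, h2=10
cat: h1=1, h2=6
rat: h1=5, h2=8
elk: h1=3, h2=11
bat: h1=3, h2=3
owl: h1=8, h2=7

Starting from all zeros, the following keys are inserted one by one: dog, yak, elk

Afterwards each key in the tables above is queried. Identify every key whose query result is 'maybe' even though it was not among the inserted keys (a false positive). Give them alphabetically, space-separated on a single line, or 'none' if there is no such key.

Start: bits=000000000000
After insert 'dog': sets bits 9 10 -> bits=000000000110
After insert 'yak': sets bits 1 8 -> bits=010000001110
After insert 'elk': sets bits 3 11 -> bits=010100001111
Not inserted: bat cat eel hen owl rat — query each against bits=010100001111:
query bat: checks bit3=1 (all 1) -> maybe => FALSE POSITIVE
query cat: checks bit1=1, bit6=0 (has a 0) -> no => not a false positive
query eel: checks bit9=1, bit11=1 (all 1) -> maybe => FALSE POSITIVE
query hen: checks bit8=1, bit10=1 (all 1) -> maybe => FALSE POSITIVE
query owl: checks bit7=0, bit8=1 (has a 0) -> no => not a false positive
query rat: checks bit5=0, bit8=1 (has a 0) -> no => not a false positive
False positives (alphabetical): bat eel hen

Answer: bat eel hen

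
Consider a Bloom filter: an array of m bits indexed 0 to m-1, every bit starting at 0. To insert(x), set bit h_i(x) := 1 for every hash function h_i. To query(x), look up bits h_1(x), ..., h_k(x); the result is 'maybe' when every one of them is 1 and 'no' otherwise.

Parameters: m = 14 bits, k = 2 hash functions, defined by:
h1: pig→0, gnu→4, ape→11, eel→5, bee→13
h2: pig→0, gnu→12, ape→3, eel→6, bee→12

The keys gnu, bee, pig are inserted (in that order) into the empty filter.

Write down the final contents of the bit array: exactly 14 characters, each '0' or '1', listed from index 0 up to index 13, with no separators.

Answer: 10001000000011

Derivation:
Start: bits=00000000000000
After insert 'gnu': sets bits 4 12 -> bits=00001000000010
After insert 'bee': sets bits 12 13 -> bits=00001000000011
After insert 'pig': sets bits 0 -> bits=10001000000011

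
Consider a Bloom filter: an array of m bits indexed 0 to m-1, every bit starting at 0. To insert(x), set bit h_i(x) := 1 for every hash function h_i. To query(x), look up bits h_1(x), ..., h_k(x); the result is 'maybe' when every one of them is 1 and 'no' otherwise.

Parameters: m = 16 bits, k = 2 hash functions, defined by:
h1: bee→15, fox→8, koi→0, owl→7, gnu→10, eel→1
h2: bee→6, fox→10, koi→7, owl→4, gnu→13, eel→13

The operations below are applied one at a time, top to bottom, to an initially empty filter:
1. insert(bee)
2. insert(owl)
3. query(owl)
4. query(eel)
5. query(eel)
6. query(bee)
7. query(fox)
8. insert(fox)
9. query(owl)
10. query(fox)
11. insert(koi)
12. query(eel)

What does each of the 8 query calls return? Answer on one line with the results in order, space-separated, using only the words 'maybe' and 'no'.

Start: bits=0000000000000000
Op 1: insert bee -> sets bits 6 15 -> bits=0000001000000001
Op 2: insert owl -> sets bits 4 7 -> bits=0000101100000001
Op 3: query owl -> checks bit4=1, bit7=1 (all 1) -> maybe
Op 4: query eel -> checks bit1=0, bit13=0 (has a 0) -> no
Op 5: query eel -> checks bit1=0, bit13=0 (has a 0) -> no
Op 6: query bee -> checks bit6=1, bit15=1 (all 1) -> maybe
Op 7: query fox -> checks bit8=0, bit10=0 (has a 0) -> no
Op 8: insert fox -> sets bits 8 10 -> bits=0000101110100001
Op 9: query owl -> checks bit4=1, bit7=1 (all 1) -> maybe
Op 10: query fox -> checks bit8=1, bit10=1 (all 1) -> maybe
Op 11: insert koi -> sets bits 0 7 -> bits=1000101110100001
Op 12: query eel -> checks bit1=0, bit13=0 (has a 0) -> no
Query results in order: maybe no no maybe no maybe maybe no

Answer: maybe no no maybe no maybe maybe no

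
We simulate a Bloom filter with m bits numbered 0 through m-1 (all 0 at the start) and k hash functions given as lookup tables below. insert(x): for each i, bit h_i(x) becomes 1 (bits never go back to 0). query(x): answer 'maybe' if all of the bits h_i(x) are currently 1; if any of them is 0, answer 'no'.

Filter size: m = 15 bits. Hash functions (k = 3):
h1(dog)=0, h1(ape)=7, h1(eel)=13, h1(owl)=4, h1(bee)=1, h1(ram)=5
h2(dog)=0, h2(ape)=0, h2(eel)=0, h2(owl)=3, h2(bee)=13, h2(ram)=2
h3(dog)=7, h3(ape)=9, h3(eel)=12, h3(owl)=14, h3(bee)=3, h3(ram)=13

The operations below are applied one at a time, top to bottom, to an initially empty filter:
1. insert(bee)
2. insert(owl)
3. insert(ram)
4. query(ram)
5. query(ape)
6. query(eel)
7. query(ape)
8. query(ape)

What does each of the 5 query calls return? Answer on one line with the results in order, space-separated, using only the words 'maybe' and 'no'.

Start: bits=000000000000000
Op 1: insert bee -> sets bits 1 3 13 -> bits=010100000000010
Op 2: insert owl -> sets bits 3 4 14 -> bits=010110000000011
Op 3: insert ram -> sets bits 2 5 13 -> bits=011111000000011
Op 4: query ram -> checks bit2=1, bit5=1, bit13=1 (all 1) -> maybe
Op 5: query ape -> checks bit0=0, bit7=0, bit9=0 (has a 0) -> no
Op 6: query eel -> checks bit0=0, bit12=0, bit13=1 (has a 0) -> no
Op 7: query ape -> checks bit0=0, bit7=0, bit9=0 (has a 0) -> no
Op 8: query ape -> checks bit0=0, bit7=0, bit9=0 (has a 0) -> no
Query results in order: maybe no no no no

Answer: maybe no no no no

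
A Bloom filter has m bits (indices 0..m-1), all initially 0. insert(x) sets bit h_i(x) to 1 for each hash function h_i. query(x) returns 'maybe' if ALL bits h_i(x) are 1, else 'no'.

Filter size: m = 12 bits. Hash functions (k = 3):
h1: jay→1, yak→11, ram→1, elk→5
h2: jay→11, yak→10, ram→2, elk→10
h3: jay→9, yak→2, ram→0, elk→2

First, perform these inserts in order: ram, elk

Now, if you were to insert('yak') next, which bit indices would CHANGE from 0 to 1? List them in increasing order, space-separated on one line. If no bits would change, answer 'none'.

Start: bits=000000000000
After insert 'ram': sets bits 0 1 2 -> bits=111000000000
After insert 'elk': sets bits 2 5 10 -> bits=111001000010
insert 'yak' would touch bits 2 10 11; currently bit2=1, bit10=1, bit11=0
Bits that are 0 among those (would change 0->1): 11

Answer: 11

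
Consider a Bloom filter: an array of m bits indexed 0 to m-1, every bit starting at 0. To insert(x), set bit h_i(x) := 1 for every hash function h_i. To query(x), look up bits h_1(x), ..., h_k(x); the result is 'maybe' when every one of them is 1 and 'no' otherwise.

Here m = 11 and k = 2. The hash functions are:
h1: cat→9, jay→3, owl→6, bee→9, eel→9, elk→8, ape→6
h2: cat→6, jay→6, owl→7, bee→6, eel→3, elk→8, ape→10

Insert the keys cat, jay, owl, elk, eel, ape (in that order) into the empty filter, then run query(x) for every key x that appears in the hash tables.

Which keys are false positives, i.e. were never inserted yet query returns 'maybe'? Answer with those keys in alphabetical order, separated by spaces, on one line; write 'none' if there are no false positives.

Start: bits=00000000000
After insert 'cat': sets bits 6 9 -> bits=00000010010
After insert 'jay': sets bits 3 6 -> bits=00010010010
After insert 'owl': sets bits 6 7 -> bits=00010011010
After insert 'elk': sets bits 8 -> bits=00010011110
After insert 'eel': sets bits 3 9 -> bits=00010011110
After insert 'ape': sets bits 6 10 -> bits=00010011111
Not inserted: bee — query each against bits=00010011111:
query bee: checks bit6=1, bit9=1 (all 1) -> maybe => FALSE POSITIVE
False positives (alphabetical): bee

Answer: bee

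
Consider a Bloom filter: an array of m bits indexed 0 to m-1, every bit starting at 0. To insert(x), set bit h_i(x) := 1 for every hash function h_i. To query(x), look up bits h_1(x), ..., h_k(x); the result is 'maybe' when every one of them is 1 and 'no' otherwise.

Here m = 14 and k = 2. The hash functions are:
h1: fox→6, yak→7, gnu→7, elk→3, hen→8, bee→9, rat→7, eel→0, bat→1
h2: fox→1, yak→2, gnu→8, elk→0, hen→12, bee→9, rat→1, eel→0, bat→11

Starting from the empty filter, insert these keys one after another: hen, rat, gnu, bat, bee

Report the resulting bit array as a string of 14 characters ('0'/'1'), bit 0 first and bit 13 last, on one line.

Start: bits=00000000000000
After insert 'hen': sets bits 8 12 -> bits=00000000100010
After insert 'rat': sets bits 1 7 -> bits=01000001100010
After insert 'gnu': sets bits 7 8 -> bits=01000001100010
After insert 'bat': sets bits 1 11 -> bits=01000001100110
After insert 'bee': sets bits 9 -> bits=01000001110110

Answer: 01000001110110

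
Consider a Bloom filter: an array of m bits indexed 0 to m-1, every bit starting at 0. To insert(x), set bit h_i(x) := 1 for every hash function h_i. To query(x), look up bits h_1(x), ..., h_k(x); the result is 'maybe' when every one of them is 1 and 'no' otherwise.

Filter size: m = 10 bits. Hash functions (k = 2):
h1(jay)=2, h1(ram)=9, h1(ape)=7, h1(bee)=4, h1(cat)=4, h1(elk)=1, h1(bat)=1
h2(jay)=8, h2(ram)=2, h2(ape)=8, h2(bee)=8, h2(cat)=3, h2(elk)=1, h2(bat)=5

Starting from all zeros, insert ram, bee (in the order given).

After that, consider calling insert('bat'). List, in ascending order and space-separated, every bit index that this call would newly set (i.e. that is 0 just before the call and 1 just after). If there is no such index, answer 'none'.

Answer: 1 5

Derivation:
Start: bits=0000000000
After insert 'ram': sets bits 2 9 -> bits=0010000001
After insert 'bee': sets bits 4 8 -> bits=0010100011
insert 'bat' would touch bits 1 5; currently bit1=0, bit5=0
Bits that are 0 among those (would change 0->1): 1 5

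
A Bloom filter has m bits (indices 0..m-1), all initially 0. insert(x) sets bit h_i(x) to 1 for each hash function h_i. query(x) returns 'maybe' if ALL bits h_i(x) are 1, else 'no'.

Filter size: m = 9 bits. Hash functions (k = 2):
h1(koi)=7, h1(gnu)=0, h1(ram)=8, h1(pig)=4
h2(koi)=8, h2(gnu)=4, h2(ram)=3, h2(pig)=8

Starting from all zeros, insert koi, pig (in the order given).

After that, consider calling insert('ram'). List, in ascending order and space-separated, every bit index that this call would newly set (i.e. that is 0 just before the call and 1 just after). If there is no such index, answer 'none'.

Start: bits=000000000
After insert 'koi': sets bits 7 8 -> bits=000000011
After insert 'pig': sets bits 4 8 -> bits=000010011
insert 'ram' would touch bits 3 8; currently bit3=0, bit8=1
Bits that are 0 among those (would change 0->1): 3

Answer: 3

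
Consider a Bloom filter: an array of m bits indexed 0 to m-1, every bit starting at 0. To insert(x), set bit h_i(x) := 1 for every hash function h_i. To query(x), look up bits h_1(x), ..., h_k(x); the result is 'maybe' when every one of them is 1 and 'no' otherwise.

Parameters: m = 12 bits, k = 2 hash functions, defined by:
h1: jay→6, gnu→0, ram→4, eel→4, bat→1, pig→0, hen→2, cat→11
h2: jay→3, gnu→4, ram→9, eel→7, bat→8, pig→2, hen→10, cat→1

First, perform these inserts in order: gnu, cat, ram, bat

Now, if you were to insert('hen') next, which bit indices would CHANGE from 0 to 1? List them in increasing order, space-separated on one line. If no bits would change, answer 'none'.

Answer: 2 10

Derivation:
Start: bits=000000000000
After insert 'gnu': sets bits 0 4 -> bits=100010000000
After insert 'cat': sets bits 1 11 -> bits=110010000001
After insert 'ram': sets bits 4 9 -> bits=110010000101
After insert 'bat': sets bits 1 8 -> bits=110010001101
insert 'hen' would touch bits 2 10; currently bit2=0, bit10=0
Bits that are 0 among those (would change 0->1): 2 10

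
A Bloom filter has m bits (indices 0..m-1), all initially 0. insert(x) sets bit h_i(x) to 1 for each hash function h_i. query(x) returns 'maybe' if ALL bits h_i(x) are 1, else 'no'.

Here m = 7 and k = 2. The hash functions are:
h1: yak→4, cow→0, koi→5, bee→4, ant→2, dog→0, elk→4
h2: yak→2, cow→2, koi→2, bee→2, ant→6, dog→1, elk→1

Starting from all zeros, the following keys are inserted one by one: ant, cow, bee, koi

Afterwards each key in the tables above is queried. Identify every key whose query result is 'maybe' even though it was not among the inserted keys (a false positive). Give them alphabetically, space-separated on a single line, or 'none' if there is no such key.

Answer: yak

Derivation:
Start: bits=0000000
After insert 'ant': sets bits 2 6 -> bits=0010001
After insert 'cow': sets bits 0 2 -> bits=1010001
After insert 'bee': sets bits 2 4 -> bits=1010101
After insert 'koi': sets bits 2 5 -> bits=1010111
Not inserted: dog elk yak — query each against bits=1010111:
query dog: checks bit0=1, bit1=0 (has a 0) -> no => not a false positive
query elk: checks bit1=0, bit4=1 (has a 0) -> no => not a false positive
query yak: checks bit2=1, bit4=1 (all 1) -> maybe => FALSE POSITIVE
False positives (alphabetical): yak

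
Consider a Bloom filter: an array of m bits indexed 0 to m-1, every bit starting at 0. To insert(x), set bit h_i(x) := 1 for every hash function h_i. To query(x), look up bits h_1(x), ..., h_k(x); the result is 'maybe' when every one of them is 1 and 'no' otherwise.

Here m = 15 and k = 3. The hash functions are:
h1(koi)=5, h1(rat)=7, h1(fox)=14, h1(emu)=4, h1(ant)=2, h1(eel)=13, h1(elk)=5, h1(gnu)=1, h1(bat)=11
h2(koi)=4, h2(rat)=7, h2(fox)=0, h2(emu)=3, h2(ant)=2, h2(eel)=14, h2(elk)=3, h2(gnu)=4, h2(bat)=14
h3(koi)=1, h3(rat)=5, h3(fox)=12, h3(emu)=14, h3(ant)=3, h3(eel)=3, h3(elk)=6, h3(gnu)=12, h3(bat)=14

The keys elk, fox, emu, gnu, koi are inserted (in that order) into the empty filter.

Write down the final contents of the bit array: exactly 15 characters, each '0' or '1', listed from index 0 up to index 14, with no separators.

Start: bits=000000000000000
After insert 'elk': sets bits 3 5 6 -> bits=000101100000000
After insert 'fox': sets bits 0 12 14 -> bits=100101100000101
After insert 'emu': sets bits 3 4 14 -> bits=100111100000101
After insert 'gnu': sets bits 1 4 12 -> bits=110111100000101
After insert 'koi': sets bits 1 4 5 -> bits=110111100000101

Answer: 110111100000101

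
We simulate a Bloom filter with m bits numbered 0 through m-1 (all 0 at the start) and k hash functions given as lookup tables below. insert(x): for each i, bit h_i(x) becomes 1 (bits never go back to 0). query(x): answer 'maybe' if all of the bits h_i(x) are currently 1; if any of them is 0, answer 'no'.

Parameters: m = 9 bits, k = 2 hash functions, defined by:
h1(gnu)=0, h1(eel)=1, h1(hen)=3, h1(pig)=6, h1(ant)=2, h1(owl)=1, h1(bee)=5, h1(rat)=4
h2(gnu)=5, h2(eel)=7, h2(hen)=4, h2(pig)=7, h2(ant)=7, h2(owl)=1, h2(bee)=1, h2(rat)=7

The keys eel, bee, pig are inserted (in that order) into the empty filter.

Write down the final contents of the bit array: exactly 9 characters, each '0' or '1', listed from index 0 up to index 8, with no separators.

Answer: 010001110

Derivation:
Start: bits=000000000
After insert 'eel': sets bits 1 7 -> bits=010000010
After insert 'bee': sets bits 1 5 -> bits=010001010
After insert 'pig': sets bits 6 7 -> bits=010001110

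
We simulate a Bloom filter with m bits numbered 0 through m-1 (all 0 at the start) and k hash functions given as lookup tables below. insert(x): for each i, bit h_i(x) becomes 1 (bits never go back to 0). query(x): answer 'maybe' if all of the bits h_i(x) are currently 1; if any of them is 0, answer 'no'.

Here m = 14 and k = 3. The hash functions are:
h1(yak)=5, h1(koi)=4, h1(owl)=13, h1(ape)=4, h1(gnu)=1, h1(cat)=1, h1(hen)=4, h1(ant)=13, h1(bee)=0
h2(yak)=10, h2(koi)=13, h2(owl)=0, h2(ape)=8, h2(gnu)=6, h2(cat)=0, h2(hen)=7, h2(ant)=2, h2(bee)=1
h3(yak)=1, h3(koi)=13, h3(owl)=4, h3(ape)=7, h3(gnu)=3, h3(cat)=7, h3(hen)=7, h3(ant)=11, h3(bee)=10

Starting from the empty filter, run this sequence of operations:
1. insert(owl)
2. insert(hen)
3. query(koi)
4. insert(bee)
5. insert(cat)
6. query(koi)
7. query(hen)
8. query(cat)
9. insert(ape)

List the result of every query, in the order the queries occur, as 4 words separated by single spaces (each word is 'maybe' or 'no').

Answer: maybe maybe maybe maybe

Derivation:
Start: bits=00000000000000
Op 1: insert owl -> sets bits 0 4 13 -> bits=10001000000001
Op 2: insert hen -> sets bits 4 7 -> bits=10001001000001
Op 3: query koi -> checks bit4=1, bit13=1 (all 1) -> maybe
Op 4: insert bee -> sets bits 0 1 10 -> bits=11001001001001
Op 5: insert cat -> sets bits 0 1 7 -> bits=11001001001001
Op 6: query koi -> checks bit4=1, bit13=1 (all 1) -> maybe
Op 7: query hen -> checks bit4=1, bit7=1 (all 1) -> maybe
Op 8: query cat -> checks bit0=1, bit1=1, bit7=1 (all 1) -> maybe
Op 9: insert ape -> sets bits 4 7 8 -> bits=11001001101001
Query results in order: maybe maybe maybe maybe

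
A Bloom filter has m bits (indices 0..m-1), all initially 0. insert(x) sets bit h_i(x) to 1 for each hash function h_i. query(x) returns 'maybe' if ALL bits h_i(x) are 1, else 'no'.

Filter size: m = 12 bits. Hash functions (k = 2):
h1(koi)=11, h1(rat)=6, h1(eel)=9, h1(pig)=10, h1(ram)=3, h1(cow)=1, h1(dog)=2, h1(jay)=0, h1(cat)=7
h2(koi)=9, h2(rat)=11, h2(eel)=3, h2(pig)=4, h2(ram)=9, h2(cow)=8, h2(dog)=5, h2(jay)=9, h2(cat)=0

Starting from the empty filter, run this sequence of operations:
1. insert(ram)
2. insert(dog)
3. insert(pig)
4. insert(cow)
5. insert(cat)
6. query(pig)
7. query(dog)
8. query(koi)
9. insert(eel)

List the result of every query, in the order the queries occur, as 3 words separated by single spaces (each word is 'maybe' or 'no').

Answer: maybe maybe no

Derivation:
Start: bits=000000000000
Op 1: insert ram -> sets bits 3 9 -> bits=000100000100
Op 2: insert dog -> sets bits 2 5 -> bits=001101000100
Op 3: insert pig -> sets bits 4 10 -> bits=001111000110
Op 4: insert cow -> sets bits 1 8 -> bits=011111001110
Op 5: insert cat -> sets bits 0 7 -> bits=111111011110
Op 6: query pig -> checks bit4=1, bit10=1 (all 1) -> maybe
Op 7: query dog -> checks bit2=1, bit5=1 (all 1) -> maybe
Op 8: query koi -> checks bit9=1, bit11=0 (has a 0) -> no
Op 9: insert eel -> sets bits 3 9 -> bits=111111011110
Query results in order: maybe maybe no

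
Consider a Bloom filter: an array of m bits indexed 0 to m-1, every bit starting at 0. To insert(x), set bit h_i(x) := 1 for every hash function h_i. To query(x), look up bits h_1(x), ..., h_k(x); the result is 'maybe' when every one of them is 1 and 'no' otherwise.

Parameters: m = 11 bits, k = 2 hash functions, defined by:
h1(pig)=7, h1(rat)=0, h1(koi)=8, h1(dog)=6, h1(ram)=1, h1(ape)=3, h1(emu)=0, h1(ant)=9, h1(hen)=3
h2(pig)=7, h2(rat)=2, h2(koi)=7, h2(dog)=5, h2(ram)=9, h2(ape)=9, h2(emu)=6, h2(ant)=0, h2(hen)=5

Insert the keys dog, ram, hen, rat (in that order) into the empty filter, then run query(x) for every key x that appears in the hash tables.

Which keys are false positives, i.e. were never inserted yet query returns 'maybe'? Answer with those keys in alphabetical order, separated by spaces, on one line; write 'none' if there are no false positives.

Answer: ant ape emu

Derivation:
Start: bits=00000000000
After insert 'dog': sets bits 5 6 -> bits=00000110000
After insert 'ram': sets bits 1 9 -> bits=01000110010
After insert 'hen': sets bits 3 5 -> bits=01010110010
After insert 'rat': sets bits 0 2 -> bits=11110110010
Not inserted: ant ape emu koi pig — query each against bits=11110110010:
query ant: checks bit0=1, bit9=1 (all 1) -> maybe => FALSE POSITIVE
query ape: checks bit3=1, bit9=1 (all 1) -> maybe => FALSE POSITIVE
query emu: checks bit0=1, bit6=1 (all 1) -> maybe => FALSE POSITIVE
query koi: checks bit7=0, bit8=0 (has a 0) -> no => not a false positive
query pig: checks bit7=0 (has a 0) -> no => not a false positive
False positives (alphabetical): ant ape emu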